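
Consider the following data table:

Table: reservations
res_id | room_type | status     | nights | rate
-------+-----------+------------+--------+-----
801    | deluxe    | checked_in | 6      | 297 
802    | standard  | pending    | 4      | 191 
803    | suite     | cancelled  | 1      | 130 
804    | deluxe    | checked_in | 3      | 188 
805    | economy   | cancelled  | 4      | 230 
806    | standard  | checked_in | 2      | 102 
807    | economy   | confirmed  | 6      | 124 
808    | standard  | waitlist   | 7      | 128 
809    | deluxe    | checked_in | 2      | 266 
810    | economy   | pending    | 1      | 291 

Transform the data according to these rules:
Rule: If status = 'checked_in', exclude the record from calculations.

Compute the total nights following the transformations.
23

Step 1: Identify records where status = 'checked_in'
Step 2: The excluded records sum to 13
Step 3: Original total nights = 36
Step 4: Remaining total = 36 - 13 = 23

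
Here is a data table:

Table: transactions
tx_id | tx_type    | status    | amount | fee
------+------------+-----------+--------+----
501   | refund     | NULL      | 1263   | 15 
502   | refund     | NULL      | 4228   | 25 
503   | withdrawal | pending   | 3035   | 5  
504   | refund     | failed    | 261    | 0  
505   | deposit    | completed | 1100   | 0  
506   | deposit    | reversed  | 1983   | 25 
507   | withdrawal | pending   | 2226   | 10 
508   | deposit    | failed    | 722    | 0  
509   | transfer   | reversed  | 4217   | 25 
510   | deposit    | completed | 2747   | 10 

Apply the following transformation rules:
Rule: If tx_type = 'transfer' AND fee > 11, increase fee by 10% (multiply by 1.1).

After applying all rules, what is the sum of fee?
117.5

Step 1: Find records where tx_type = 'transfer' AND fee > 11
Step 2: 1 records match, summing to 25
Step 3: After multiplier: 25 × 1.1 = 27.5
Step 4: Unaffected records sum: 90
Step 5: Final sum = 27.5 + 90 = 117.5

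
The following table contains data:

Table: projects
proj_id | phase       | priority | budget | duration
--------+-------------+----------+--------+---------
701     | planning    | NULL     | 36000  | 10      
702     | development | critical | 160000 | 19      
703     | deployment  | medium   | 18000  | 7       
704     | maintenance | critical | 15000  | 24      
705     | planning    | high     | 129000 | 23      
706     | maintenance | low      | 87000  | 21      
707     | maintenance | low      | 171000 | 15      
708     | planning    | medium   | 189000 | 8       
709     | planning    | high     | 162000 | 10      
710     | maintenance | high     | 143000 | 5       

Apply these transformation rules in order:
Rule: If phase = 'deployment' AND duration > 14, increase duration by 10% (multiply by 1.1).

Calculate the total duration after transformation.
142

Step 1: Find records where phase = 'deployment' AND duration > 14
Step 2: 0 records match, summing to 0
Step 3: After multiplier: 0 × 1.1 = 0.0
Step 4: Unaffected records sum: 142
Step 5: Final sum = 0.0 + 142 = 142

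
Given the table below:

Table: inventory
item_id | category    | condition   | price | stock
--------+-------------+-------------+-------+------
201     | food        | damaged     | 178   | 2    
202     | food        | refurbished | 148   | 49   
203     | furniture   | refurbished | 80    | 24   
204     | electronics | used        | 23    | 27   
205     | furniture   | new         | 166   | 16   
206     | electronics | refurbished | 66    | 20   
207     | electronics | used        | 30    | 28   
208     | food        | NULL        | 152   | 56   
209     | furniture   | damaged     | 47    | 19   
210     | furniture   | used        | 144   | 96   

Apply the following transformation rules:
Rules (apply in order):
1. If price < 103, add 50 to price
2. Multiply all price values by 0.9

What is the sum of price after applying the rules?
1155.6

Step 1: Apply Rule 1 - Add 50 to records with price < 103
  - 5 records affected: 246 + (5 × 50) = 496
  - Unaffected records: 788
  - Sum after Rule 1: 1284
Step 2: Apply Rule 2 - Multiply all by 0.9
  - 1284 × 0.9 = 1155.6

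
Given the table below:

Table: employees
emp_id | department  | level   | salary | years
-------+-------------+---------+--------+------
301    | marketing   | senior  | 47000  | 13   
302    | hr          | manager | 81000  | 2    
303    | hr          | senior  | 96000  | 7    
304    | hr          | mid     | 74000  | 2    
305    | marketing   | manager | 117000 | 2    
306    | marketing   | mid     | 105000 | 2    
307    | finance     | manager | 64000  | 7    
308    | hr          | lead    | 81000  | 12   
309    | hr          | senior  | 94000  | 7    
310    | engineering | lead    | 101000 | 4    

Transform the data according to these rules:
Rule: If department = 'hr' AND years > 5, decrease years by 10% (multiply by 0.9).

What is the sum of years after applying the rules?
55.4

Step 1: Find records where department = 'hr' AND years > 5
Step 2: 3 records match, summing to 26
Step 3: After multiplier: 26 × 0.9 = 23.4
Step 4: Unaffected records sum: 32
Step 5: Final sum = 23.4 + 32 = 55.4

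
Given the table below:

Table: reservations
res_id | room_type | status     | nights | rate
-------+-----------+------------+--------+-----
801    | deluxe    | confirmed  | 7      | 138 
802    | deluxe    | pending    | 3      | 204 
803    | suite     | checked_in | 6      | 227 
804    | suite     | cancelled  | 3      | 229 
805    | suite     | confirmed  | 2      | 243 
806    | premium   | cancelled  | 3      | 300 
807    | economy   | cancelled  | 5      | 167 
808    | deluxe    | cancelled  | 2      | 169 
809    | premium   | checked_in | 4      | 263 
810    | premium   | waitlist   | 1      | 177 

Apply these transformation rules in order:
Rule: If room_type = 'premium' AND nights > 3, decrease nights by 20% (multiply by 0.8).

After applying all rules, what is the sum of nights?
35.2

Step 1: Find records where room_type = 'premium' AND nights > 3
Step 2: 1 records match, summing to 4
Step 3: After multiplier: 4 × 0.8 = 3.2
Step 4: Unaffected records sum: 32
Step 5: Final sum = 3.2 + 32 = 35.2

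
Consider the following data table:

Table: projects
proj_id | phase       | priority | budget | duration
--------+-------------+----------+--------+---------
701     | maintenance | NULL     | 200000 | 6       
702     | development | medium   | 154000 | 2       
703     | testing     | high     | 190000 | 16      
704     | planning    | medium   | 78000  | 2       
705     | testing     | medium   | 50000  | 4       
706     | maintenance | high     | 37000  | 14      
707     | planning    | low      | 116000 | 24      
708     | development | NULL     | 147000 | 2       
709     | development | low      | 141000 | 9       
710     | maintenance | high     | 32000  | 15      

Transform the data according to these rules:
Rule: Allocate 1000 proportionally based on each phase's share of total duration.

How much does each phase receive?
development: 138.3, maintenance: 372.34, planning: 276.6, testing: 212.77

Step 1: Calculate total duration = 94
Step 2: Calculate each phase's proportion:
  development: 13/94 = 13.83% → 138.3
  maintenance: 35/94 = 37.23% → 372.34
  planning: 26/94 = 27.66% → 276.6
  testing: 20/94 = 21.28% → 212.77
Step 3: Verify: sum of allocations ≈ 1000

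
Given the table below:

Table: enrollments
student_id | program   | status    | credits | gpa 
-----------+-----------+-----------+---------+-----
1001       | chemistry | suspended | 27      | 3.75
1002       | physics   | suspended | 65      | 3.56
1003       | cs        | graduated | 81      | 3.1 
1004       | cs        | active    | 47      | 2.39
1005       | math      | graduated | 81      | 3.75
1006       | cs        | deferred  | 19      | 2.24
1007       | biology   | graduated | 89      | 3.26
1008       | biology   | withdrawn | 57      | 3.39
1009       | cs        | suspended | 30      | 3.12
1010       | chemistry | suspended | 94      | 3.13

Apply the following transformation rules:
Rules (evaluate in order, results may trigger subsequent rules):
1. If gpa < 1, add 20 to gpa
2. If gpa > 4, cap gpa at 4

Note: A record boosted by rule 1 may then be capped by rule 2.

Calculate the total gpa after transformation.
31.69

Step 1: Apply rule 1 to records with gpa < 1
  - 0 records get bonus of 20
  - Of these, 0 records then exceed 4 and get capped
Step 2: Apply rule 2 to records with gpa > 4
  - 0 records (original) are capped
Step 3: Calculate final sum = 31.69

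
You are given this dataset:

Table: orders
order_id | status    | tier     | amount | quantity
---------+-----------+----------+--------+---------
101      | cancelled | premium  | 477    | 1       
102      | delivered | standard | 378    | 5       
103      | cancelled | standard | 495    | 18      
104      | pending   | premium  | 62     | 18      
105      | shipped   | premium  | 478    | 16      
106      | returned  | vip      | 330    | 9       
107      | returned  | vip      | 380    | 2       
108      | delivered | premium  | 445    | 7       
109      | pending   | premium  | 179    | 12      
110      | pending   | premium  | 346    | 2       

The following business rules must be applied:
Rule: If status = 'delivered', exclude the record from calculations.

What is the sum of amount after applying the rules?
2747

Step 1: Identify records where status = 'delivered'
Step 2: The excluded records sum to 823
Step 3: Original total amount = 3570
Step 4: Remaining total = 3570 - 823 = 2747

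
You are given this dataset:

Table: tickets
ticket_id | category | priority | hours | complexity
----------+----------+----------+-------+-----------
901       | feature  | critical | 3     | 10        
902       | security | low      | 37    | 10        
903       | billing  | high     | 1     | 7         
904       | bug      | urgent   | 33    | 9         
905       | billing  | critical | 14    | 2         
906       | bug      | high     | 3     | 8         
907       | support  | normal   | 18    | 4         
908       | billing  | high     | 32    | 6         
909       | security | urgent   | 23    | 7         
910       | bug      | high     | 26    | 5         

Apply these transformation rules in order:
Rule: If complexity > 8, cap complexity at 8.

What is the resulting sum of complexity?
63

Step 1: 3 records have complexity > 8
Step 2: These records originally summed to 29
Step 3: After capping: 3 × 8 = 24
Step 4: Unaffected records sum: 39
Step 5: Final sum = 24 + 39 = 63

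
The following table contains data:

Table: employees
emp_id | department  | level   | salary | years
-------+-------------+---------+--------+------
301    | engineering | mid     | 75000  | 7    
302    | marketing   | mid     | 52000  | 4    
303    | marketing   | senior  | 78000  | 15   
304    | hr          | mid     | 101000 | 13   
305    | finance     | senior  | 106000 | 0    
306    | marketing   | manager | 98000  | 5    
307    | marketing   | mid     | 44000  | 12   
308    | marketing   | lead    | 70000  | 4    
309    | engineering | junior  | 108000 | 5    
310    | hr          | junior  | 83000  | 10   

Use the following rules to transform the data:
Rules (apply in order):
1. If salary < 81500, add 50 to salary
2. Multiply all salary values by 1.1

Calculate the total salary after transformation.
896775.0

Step 1: Apply Rule 1 - Add 50 to records with salary < 81500
  - 5 records affected: 319000 + (5 × 50) = 319250
  - Unaffected records: 496000
  - Sum after Rule 1: 815250
Step 2: Apply Rule 2 - Multiply all by 1.1
  - 815250 × 1.1 = 896775.0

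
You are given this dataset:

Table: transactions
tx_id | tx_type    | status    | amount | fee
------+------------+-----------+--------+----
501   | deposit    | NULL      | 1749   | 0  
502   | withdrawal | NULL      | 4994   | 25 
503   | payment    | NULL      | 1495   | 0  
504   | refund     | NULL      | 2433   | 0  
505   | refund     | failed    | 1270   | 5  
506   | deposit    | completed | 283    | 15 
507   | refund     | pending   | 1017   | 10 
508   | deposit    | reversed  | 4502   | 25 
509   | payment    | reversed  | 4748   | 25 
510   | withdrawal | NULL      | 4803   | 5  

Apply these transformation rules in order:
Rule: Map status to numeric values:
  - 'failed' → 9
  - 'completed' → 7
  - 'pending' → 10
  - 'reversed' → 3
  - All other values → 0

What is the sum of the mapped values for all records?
32

Step 1: Apply mapping to each record
Step 2: Count by status:
  'failed': 1 records × 9 = 9
  'completed': 1 records × 7 = 7
  'pending': 1 records × 10 = 10
  'reversed': 2 records × 3 = 6
Step 3: Sum all mapped values = 32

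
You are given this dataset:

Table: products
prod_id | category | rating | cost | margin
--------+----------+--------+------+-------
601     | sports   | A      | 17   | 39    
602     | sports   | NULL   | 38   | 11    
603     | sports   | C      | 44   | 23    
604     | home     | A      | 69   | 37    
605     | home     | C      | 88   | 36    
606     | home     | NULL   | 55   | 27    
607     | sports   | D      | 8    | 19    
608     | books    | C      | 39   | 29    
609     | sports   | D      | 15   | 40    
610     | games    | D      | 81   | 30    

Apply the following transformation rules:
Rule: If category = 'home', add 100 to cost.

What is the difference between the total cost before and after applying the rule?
300

Step 1: Original sum of cost = 454
Step 2: 3 records have category = 'home'
Step 3: Each affected record changes by 100
Step 4: Total change = 3 × 100 = 300
Step 5: New sum = 454 + 300 = 754
Step 6: Difference = |754 - 454| = 300
        (Sum increased by 300)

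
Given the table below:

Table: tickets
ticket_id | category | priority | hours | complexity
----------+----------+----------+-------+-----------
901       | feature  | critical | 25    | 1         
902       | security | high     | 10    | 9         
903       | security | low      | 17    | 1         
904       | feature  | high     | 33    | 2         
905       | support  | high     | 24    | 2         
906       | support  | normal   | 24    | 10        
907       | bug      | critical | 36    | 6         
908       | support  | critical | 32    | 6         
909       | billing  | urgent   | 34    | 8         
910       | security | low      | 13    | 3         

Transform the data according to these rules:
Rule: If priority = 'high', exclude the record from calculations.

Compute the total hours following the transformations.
181

Step 1: Identify records where priority = 'high'
Step 2: The excluded records sum to 67
Step 3: Original total hours = 248
Step 4: Remaining total = 248 - 67 = 181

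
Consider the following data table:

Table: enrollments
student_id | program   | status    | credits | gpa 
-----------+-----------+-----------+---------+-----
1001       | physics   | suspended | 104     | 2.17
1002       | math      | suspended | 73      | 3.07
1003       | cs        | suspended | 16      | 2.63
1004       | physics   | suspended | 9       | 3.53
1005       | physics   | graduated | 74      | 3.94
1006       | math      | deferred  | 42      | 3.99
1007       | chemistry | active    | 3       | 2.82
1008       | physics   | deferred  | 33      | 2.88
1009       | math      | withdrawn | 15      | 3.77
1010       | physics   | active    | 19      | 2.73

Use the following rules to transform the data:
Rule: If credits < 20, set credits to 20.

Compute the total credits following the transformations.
426

Step 1: 5 records have credits < 20
Step 2: These records originally summed to 62
Step 3: After setting to minimum: 5 × 20 = 100
Step 4: Unaffected records sum: 326
Step 5: Final sum = 100 + 326 = 426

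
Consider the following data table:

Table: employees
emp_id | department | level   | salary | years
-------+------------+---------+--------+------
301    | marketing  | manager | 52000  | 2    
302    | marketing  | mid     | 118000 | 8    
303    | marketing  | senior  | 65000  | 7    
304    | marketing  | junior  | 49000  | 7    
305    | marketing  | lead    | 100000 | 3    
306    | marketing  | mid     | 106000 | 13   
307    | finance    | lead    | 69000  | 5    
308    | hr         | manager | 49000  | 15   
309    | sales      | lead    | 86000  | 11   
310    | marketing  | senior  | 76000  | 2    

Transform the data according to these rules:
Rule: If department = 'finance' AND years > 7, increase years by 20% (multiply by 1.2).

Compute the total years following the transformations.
73

Step 1: Find records where department = 'finance' AND years > 7
Step 2: 0 records match, summing to 0
Step 3: After multiplier: 0 × 1.2 = 0.0
Step 4: Unaffected records sum: 73
Step 5: Final sum = 0.0 + 73 = 73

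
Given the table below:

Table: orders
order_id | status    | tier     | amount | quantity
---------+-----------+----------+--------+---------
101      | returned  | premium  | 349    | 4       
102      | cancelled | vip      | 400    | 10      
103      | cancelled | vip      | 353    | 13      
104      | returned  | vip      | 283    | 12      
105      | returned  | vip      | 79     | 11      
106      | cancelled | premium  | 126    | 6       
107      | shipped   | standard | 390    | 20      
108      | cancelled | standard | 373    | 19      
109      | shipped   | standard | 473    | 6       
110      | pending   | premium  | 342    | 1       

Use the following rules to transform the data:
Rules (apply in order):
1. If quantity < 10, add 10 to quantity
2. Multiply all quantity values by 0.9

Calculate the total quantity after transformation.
127.8

Step 1: Apply Rule 1 - Add 10 to records with quantity < 10
  - 4 records affected: 17 + (4 × 10) = 57
  - Unaffected records: 85
  - Sum after Rule 1: 142
Step 2: Apply Rule 2 - Multiply all by 0.9
  - 142 × 0.9 = 127.8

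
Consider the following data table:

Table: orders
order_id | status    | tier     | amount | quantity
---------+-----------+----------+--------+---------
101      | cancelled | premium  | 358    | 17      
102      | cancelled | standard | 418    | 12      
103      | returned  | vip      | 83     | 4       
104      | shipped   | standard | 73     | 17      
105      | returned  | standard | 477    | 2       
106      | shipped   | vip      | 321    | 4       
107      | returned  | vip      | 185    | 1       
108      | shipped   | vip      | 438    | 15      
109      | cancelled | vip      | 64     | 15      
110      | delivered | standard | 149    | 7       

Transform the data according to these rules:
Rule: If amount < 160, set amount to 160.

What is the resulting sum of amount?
2837

Step 1: 4 records have amount < 160
Step 2: These records originally summed to 369
Step 3: After setting to minimum: 4 × 160 = 640
Step 4: Unaffected records sum: 2197
Step 5: Final sum = 640 + 2197 = 2837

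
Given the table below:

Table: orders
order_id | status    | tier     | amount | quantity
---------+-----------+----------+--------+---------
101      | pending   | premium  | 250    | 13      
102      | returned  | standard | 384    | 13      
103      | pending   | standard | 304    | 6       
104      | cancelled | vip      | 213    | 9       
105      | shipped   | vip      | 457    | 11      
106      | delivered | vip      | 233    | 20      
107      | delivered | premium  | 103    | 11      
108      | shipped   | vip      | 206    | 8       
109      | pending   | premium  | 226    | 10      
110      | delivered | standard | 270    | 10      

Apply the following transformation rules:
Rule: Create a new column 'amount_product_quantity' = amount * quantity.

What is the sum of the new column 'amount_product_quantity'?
29411

Step 1: For each record, compute amount * quantity
Example calculations:
  250 * 13 = 3250
  384 * 13 = 4992
  304 * 6 = 1824
  ...
Step 2: Sum all derived values
Step 3: Total = 29411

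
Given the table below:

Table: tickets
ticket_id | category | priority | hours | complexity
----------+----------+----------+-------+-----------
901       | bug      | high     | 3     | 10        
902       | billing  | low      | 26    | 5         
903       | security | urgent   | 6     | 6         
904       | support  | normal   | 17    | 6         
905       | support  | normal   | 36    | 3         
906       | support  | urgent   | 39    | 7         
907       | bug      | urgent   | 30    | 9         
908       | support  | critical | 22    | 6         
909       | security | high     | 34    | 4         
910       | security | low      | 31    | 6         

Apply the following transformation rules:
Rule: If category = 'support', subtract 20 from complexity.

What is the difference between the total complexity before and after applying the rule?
80

Step 1: Original sum of complexity = 62
Step 2: 4 records have category = 'support'
Step 3: Each affected record changes by -20
Step 4: Total change = 4 × -20 = -80
Step 5: New sum = 62 + -80 = -18
Step 6: Difference = |-18 - 62| = 80
        (Sum decreased by 80)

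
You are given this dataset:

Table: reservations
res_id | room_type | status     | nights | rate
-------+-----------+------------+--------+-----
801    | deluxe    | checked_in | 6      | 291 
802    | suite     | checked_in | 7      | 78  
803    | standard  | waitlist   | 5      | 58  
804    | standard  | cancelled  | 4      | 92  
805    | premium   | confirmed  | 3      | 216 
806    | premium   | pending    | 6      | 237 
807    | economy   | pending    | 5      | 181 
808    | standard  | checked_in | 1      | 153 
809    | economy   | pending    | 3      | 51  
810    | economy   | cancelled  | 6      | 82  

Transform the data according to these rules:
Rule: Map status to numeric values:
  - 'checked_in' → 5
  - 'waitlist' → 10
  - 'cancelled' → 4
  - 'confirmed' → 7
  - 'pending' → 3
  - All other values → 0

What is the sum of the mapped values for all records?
49

Step 1: Apply mapping to each record
Step 2: Count by status:
  'checked_in': 3 records × 5 = 15
  'waitlist': 1 records × 10 = 10
  'cancelled': 2 records × 4 = 8
  'confirmed': 1 records × 7 = 7
  'pending': 3 records × 3 = 9
Step 3: Sum all mapped values = 49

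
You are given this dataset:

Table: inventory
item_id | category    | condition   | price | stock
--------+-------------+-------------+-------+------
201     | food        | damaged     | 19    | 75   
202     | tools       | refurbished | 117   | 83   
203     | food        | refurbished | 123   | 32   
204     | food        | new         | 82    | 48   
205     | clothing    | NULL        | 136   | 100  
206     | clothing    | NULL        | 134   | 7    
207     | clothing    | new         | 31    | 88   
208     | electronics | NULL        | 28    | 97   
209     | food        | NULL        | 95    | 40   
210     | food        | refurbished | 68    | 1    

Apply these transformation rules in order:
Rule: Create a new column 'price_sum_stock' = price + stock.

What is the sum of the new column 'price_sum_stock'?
1404

Step 1: For each record, compute price + stock
Example calculations:
  19 + 75 = 94
  117 + 83 = 200
  123 + 32 = 155
  ...
Step 2: Sum all derived values
Step 3: Total = 1404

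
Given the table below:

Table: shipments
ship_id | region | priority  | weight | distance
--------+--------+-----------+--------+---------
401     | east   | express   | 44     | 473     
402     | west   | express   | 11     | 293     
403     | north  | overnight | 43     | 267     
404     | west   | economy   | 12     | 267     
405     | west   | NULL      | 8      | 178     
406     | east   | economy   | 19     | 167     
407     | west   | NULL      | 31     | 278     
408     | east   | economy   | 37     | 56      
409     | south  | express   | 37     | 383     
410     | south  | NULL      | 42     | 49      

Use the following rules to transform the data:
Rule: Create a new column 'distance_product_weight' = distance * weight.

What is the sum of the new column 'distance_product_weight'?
70236

Step 1: For each record, compute distance * weight
Example calculations:
  473 * 44 = 20812
  293 * 11 = 3223
  267 * 43 = 11481
  ...
Step 2: Sum all derived values
Step 3: Total = 70236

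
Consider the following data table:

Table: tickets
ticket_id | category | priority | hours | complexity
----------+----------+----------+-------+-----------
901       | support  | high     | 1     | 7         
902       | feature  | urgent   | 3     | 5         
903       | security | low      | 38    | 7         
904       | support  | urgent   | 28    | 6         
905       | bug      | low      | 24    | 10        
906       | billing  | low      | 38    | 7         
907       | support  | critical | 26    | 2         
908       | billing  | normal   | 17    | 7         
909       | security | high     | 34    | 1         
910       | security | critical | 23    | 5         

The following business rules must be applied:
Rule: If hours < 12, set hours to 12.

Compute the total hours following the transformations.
252

Step 1: 2 records have hours < 12
Step 2: These records originally summed to 4
Step 3: After setting to minimum: 2 × 12 = 24
Step 4: Unaffected records sum: 228
Step 5: Final sum = 24 + 228 = 252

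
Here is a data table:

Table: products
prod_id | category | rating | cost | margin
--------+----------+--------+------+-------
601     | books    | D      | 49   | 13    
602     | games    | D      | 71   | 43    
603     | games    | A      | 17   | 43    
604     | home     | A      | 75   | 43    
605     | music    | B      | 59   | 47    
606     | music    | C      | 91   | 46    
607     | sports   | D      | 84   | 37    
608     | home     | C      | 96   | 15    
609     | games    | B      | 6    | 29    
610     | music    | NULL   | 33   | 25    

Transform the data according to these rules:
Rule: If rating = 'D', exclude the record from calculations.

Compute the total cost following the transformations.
377

Step 1: Identify records where rating = 'D'
Step 2: The excluded records sum to 204
Step 3: Original total cost = 581
Step 4: Remaining total = 581 - 204 = 377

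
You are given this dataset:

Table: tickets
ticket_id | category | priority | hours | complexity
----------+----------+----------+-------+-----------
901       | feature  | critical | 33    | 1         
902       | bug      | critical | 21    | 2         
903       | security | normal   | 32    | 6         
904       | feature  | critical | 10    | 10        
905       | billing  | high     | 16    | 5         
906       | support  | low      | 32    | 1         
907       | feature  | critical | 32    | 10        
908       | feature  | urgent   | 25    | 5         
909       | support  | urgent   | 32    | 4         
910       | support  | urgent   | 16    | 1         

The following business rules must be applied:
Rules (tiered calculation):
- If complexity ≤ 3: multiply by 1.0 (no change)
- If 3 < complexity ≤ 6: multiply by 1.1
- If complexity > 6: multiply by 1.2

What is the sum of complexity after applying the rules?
51.0

Step 1: Tier 1 (complexity ≤ 3): 4 records, sum = 5 × 1.0 = 5.0
Step 2: Tier 2 (3 < complexity ≤ 6): 4 records, sum = 20 × 1.1 = 22.0
Step 3: Tier 3 (complexity > 6): 2 records, sum = 20 × 1.2 = 24.0
Step 4: Final sum = 5.0 + 22.0 + 24.0 = 51.0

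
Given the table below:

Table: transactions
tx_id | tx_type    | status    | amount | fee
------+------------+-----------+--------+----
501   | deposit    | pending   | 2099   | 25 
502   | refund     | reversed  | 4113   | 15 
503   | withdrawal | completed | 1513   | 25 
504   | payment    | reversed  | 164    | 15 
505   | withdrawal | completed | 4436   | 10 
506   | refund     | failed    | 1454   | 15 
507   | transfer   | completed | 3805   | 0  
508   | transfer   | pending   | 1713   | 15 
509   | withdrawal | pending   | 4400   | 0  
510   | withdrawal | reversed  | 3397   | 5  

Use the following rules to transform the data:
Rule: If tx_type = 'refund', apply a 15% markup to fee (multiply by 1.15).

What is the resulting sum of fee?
129.5

Step 1: Records with tx_type = 'refund' have total fee = 30
Step 2: Apply multiplier: 30 × 1.15 = 34.5
Step 3: Other records total: 95
Step 4: Final sum = 34.5 + 95 = 129.5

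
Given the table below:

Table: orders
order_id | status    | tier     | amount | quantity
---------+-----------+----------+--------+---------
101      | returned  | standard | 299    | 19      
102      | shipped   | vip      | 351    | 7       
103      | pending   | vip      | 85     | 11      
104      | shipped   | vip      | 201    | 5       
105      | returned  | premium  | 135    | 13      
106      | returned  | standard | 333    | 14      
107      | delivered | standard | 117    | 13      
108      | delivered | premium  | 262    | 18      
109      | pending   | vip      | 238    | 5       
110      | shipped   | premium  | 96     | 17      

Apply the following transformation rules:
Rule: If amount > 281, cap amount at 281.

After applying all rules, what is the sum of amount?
1977

Step 1: 3 records have amount > 281
Step 2: These records originally summed to 983
Step 3: After capping: 3 × 281 = 843
Step 4: Unaffected records sum: 1134
Step 5: Final sum = 843 + 1134 = 1977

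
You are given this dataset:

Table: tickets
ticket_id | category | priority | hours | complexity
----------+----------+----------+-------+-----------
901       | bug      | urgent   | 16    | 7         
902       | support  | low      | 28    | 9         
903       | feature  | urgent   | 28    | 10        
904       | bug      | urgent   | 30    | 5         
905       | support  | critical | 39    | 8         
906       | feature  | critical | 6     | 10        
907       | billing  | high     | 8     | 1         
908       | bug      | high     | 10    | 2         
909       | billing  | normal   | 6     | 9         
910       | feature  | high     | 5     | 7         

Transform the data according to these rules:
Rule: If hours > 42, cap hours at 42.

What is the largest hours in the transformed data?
39

Step 1: Original maximum hours = 39
Step 2: Check cap of 42 against maximum
Step 3: No records exceed the cap (max 39 <= cap 42), so no capping applies
Step 4: Maximum after transformation = 39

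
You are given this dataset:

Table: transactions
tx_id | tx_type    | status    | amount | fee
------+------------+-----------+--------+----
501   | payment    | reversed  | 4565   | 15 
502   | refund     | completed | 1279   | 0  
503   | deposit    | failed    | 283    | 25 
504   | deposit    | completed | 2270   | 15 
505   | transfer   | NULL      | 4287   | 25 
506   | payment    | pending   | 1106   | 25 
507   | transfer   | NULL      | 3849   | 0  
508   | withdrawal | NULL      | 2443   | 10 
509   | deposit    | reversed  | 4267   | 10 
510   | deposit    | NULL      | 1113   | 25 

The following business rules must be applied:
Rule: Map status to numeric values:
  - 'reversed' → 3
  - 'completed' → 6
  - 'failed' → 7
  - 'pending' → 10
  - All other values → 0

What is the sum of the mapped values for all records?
35

Step 1: Apply mapping to each record
Step 2: Count by status:
  'reversed': 2 records × 3 = 6
  'completed': 2 records × 6 = 12
  'failed': 1 records × 7 = 7
  'pending': 1 records × 10 = 10
Step 3: Sum all mapped values = 35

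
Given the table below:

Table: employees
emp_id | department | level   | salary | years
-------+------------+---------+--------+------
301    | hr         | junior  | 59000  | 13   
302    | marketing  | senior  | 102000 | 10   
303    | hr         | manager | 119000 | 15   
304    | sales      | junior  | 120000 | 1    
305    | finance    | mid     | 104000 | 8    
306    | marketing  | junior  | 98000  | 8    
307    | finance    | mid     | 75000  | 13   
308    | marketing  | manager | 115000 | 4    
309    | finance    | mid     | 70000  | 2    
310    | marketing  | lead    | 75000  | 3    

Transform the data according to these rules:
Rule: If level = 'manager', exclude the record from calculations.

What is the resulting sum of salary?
703000

Step 1: Identify records where level = 'manager'
Step 2: The excluded records sum to 234000
Step 3: Original total salary = 937000
Step 4: Remaining total = 937000 - 234000 = 703000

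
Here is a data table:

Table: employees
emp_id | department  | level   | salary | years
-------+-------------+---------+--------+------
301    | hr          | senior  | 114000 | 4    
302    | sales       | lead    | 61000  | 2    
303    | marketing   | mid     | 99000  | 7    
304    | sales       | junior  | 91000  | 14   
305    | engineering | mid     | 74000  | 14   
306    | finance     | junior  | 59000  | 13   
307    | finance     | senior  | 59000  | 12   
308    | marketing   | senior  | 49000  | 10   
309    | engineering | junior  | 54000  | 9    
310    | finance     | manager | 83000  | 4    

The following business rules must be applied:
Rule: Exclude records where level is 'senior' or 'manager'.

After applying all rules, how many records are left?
6

Step 1: Count records to exclude
  - 3 (senior) + 1 (manager) = 4 records
Step 2: Total records: 10
Step 3: Remaining = 10 - 4 = 6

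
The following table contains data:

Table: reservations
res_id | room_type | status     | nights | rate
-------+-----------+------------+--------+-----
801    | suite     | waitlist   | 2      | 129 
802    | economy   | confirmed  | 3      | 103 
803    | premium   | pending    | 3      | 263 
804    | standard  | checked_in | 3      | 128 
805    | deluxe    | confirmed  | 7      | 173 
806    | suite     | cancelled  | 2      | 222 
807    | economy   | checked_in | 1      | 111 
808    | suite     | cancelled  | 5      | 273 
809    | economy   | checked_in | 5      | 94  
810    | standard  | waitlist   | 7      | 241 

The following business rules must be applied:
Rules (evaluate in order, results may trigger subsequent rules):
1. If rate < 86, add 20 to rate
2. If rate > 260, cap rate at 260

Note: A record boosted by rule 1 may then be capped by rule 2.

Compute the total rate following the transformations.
1721

Step 1: Apply rule 1 to records with rate < 86
  - 0 records get bonus of 20
  - Of these, 0 records then exceed 260 and get capped
Step 2: Apply rule 2 to records with rate > 260
  - 2 records (original) are capped
Step 3: Calculate final sum = 1721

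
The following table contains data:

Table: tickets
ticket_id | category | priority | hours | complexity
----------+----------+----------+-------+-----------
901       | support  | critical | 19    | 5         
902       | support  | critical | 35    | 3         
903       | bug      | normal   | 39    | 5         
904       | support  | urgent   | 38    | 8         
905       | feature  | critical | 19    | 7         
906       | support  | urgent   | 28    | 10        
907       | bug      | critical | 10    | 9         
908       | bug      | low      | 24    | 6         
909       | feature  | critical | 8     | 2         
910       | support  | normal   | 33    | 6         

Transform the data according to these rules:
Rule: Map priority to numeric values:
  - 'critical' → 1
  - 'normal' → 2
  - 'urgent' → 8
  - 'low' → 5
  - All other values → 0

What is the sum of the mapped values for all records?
30

Step 1: Apply mapping to each record
Step 2: Count by status:
  'critical': 5 records × 1 = 5
  'normal': 2 records × 2 = 4
  'urgent': 2 records × 8 = 16
  'low': 1 records × 5 = 5
Step 3: Sum all mapped values = 30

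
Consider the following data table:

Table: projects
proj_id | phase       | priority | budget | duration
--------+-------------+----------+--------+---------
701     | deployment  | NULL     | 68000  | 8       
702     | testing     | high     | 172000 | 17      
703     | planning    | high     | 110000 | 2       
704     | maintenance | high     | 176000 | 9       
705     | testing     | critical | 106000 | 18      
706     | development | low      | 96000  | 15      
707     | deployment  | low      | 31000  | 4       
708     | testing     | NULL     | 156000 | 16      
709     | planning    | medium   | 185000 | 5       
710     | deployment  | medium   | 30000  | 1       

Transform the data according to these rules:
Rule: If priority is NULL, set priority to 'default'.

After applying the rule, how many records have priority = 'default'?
2

Step 1: Count records where priority IS NULL
Step 2: Found 2 records with NULL priority
Step 3: These records will have priority set to 'default'
Step 4: Records already having priority = 'default': 0
Step 5: Answer: 2 + 0 = 2 records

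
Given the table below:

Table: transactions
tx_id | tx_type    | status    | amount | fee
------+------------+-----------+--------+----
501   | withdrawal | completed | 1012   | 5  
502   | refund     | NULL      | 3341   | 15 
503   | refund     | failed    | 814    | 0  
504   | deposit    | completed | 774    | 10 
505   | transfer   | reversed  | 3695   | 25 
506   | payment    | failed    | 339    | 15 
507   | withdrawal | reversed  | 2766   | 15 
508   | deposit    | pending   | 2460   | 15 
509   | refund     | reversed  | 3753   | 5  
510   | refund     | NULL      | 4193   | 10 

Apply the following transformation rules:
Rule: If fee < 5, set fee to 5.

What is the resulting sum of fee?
120

Step 1: 1 records have fee < 5
Step 2: These records originally summed to 0
Step 3: After setting to minimum: 1 × 5 = 5
Step 4: Unaffected records sum: 115
Step 5: Final sum = 5 + 115 = 120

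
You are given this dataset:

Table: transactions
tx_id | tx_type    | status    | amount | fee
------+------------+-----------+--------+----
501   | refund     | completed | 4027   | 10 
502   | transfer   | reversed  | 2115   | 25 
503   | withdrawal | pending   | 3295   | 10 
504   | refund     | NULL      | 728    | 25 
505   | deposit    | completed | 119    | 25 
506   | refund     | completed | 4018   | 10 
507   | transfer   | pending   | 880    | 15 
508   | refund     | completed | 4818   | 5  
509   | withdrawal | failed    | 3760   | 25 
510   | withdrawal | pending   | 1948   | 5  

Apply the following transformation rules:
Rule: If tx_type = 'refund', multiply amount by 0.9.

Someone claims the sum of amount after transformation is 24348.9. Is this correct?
Yes, the result is correct.

Step 1: Calculate the correct sum after transformation
Step 2: Apply multiplier 0.9 to records where tx_type = 'refund'
Step 3: Correct result = 24348.9
Step 4: Claimed result = 24348.9
Step 5: 24348.9 = 24348.9 ✓
Conclusion: The claimed result is correct.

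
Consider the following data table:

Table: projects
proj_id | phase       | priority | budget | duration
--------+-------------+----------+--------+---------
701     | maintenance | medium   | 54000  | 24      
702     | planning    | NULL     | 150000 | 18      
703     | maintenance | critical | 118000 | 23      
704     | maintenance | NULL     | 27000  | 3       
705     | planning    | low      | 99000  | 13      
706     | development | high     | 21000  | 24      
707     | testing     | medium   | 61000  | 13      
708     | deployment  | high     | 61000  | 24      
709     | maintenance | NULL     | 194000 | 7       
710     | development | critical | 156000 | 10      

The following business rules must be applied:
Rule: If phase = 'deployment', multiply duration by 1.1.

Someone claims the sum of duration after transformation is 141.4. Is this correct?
No, the correct result is 161.4.

Step 1: Calculate the correct sum after transformation
Step 2: Apply multiplier 1.1 to records where phase = 'deployment'
Step 3: Correct result = 161.4
Step 4: Claimed result = 141.4
Step 5: 161.4 ≠ 141.4
Conclusion: The claimed result is incorrect. The correct answer is 161.4.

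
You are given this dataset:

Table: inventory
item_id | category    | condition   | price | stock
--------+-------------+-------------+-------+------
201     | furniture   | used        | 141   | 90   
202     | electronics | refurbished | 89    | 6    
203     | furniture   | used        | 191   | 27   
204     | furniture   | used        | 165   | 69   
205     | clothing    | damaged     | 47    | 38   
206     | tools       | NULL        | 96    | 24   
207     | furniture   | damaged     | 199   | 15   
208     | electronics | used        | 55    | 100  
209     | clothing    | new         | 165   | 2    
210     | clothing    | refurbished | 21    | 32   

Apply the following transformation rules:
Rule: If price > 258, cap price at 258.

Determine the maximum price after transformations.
199

Step 1: Original maximum price = 199
Step 2: Check cap of 258 against maximum
Step 3: No records exceed the cap (max 199 <= cap 258), so no capping applies
Step 4: Maximum after transformation = 199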